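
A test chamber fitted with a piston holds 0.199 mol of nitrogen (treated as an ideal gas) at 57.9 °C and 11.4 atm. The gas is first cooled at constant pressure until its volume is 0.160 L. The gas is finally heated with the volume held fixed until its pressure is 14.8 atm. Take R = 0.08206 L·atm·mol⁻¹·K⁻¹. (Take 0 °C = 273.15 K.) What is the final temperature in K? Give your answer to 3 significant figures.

Convert: T₁ = 331.0 K.
From PV = nRT: V₁ = nRT₁/P₁ = 0.4742 L.
Isobaric, so V/T is constant: P₂ = P₁; T₂ = T₁·(V₂/V₁) = 111.7 K.
Isochoric, so P/T is constant: V₃ = V₂; T₃ = T₂·(P₃/P₂) = 145.0 K.

T₃ ≈ 145 K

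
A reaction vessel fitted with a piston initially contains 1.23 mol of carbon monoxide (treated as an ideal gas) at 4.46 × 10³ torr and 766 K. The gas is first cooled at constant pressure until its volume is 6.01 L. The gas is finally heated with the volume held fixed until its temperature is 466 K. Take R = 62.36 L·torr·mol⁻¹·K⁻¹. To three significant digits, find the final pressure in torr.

P₃ ≈ 5.95e+03 torr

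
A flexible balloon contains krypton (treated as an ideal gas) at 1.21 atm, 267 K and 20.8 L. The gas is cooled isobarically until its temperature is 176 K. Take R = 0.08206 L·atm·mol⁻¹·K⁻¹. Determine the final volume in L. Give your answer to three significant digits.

P constant ⇒ V ∝ T: P₂ = P₁; V₂ = V₁·(T₂/T₁) = 13.71 L.

V₂ ≈ 13.7 L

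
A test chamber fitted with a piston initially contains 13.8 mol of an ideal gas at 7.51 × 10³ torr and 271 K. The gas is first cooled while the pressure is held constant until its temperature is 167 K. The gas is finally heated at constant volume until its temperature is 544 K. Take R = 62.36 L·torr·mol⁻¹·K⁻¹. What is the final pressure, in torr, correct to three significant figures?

P₃ ≈ 2.45e+04 torr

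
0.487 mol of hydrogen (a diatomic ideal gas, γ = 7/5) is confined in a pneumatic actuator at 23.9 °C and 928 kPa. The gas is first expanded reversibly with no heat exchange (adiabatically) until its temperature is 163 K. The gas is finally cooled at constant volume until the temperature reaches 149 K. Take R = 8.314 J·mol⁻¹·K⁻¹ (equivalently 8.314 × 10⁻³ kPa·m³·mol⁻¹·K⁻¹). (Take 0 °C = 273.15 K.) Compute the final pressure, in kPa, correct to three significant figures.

P₃ ≈ 104 kPa

Convert: T₁ = 297.0 K.
From PV = nRT: V₁ = nRT₁/P₁ = 0.001296 m³.
Reversible adiabatic, γ = 7/5: P₂ = P₁·(T₂/T₁)^(γ/(γ−1)) = 113.6 kPa; V₂ = V₁·(T₁/T₂)^(1/(γ−1)) = 0.005811 m³.
V constant ⇒ P ∝ T: V₃ = V₂; P₃ = P₂·(T₃/T₂) = 103.8 kPa.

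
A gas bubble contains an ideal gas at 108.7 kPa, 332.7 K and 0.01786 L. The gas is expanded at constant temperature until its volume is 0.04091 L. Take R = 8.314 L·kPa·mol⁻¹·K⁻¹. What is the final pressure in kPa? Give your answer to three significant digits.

T constant ⇒ Boyle's law P V = const: T₂ = T₁; P₂ = P₁·(V₁/V₂) = 47.45 kPa.

P₂ ≈ 47.5 kPa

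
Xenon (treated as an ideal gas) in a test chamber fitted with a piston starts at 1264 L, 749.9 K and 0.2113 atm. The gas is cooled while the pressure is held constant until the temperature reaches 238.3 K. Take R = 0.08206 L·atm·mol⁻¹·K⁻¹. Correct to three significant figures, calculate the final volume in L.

V₂ ≈ 402 L

Isobaric, so V/T is constant: P₂ = P₁; V₂ = V₁·(T₂/T₁) = 401.7 L.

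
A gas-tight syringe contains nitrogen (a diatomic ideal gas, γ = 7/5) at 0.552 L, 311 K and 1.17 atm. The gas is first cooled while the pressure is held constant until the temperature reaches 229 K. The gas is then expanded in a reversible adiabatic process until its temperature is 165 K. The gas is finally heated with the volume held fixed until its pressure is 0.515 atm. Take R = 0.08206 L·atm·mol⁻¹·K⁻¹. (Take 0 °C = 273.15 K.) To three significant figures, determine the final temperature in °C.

Isobaric, so V/T is constant: P₂ = P₁; V₂ = V₁·(T₂/T₁) = 0.4065 L.
Adiabatic (γ = 7/5), T V^(γ−1) and P V^γ constant: P₃ = P₂·(T₃/T₂)^(γ/(γ−1)) = 0.3715 atm; V₃ = V₂·(T₂/T₃)^(1/(γ−1)) = 0.9223 L.
Isochoric, so P/T is constant: V₄ = V₃; T₄ = T₃·(P₄/P₃) = 228.7 K.

T₄ ≈ -44.4 °C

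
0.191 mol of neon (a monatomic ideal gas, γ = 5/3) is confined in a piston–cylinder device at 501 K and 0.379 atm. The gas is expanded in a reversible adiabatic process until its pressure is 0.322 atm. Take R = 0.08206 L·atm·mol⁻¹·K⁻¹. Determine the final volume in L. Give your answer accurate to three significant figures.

From PV = nRT: V₁ = nRT₁/P₁ = 20.72 L.
Adiabatic (γ = 5/3), T V^(γ−1) and P V^γ constant: T₂ = T₁·(P₂/P₁)^((γ−1)/γ) = 469.4 K; V₂ = V₁·(P₁/P₂)^(1/γ) = 22.85 L.

V₂ ≈ 22.8 L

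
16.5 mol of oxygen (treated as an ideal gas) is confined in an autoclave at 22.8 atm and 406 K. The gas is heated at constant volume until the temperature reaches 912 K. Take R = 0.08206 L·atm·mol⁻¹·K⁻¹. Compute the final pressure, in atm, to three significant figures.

P₂ ≈ 51.2 atm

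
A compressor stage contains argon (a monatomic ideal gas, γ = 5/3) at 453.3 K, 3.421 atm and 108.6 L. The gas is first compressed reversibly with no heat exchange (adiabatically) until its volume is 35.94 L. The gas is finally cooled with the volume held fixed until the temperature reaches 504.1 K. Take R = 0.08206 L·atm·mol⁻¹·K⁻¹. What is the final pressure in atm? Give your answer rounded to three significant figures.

Adiabatic (γ = 5/3), T V^(γ−1) and P V^γ constant: T₂ = T₁·(V₁/V₂)^(γ−1) = 947.4 K; P₂ = P₁·(V₁/V₂)^γ = 21.61 atm.
Isochoric, so P/T is constant: V₃ = V₂; P₃ = P₂·(T₃/T₂) = 11.50 atm.

P₃ ≈ 11.5 atm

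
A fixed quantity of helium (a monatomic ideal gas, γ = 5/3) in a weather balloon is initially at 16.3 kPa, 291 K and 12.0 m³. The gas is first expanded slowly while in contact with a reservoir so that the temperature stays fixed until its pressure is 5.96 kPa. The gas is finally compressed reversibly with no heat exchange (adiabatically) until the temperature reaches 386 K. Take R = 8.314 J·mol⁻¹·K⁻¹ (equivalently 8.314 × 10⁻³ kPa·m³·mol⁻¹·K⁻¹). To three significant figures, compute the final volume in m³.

V₃ ≈ 21.5 m³

T constant ⇒ Boyle's law P V = const: T₂ = T₁; V₂ = V₁·(P₁/P₂) = 32.82 m³.
Reversible adiabatic, γ = 5/3: P₃ = P₂·(T₃/T₂)^(γ/(γ−1)) = 12.08 kPa; V₃ = V₂·(T₂/T₃)^(1/(γ−1)) = 21.48 m³.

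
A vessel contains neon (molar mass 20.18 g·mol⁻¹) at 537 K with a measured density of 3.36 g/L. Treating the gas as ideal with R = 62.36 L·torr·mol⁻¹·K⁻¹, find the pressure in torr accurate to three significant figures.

P ≈ 5.58e+03 torr

ρ = PM/(RT) ⇒ P = ρRT/M = (3.36 × 62.36 × 537.0) / 20.18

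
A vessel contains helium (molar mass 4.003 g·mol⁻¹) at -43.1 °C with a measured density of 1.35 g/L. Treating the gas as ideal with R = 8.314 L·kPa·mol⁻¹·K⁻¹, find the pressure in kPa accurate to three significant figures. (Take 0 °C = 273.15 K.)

P ≈ 645 kPa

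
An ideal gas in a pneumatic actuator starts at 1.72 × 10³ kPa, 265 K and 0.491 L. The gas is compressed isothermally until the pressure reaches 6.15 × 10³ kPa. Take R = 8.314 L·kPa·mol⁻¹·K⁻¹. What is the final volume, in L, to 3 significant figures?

V₂ ≈ 0.137 L

T constant ⇒ Boyle's law P V = const: T₂ = T₁; V₂ = V₁·(P₁/P₂) = 0.1373 L.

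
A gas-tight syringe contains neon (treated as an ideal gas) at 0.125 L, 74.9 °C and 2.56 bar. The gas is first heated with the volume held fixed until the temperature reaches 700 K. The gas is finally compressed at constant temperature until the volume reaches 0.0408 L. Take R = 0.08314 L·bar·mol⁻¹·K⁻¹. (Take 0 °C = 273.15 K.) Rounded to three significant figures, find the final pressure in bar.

Convert: T₁ = 348.0 K.
V constant ⇒ P ∝ T: V₂ = V₁; P₂ = P₁·(T₂/T₁) = 5.149 bar.
Isothermal, so P V is constant: T₃ = T₂; P₃ = P₂·(V₂/V₃) = 15.77 bar.

P₃ ≈ 15.8 bar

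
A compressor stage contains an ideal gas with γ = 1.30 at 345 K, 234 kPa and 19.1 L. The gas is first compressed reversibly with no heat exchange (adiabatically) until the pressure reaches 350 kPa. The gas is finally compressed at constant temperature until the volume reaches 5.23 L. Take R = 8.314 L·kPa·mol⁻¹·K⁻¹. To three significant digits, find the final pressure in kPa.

Reversible adiabatic, γ = 1.30: T₂ = T₁·(P₂/P₁)^((γ−1)/γ) = 378.6 K; V₂ = V₁·(P₁/P₂)^(1/γ) = 14.01 L.
Isothermal, so P V is constant: T₃ = T₂; P₃ = P₂·(V₂/V₃) = 937.8 kPa.

P₃ ≈ 938 kPa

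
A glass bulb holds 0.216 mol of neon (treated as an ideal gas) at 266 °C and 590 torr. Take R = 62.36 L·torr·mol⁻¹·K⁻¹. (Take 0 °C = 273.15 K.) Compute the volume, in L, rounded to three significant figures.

Convert: T = 539.15 K.
PV = nRT ⇒ V = nRT/P = (0.216 × 62.36 × 539.15) / 590

V ≈ 12.3 L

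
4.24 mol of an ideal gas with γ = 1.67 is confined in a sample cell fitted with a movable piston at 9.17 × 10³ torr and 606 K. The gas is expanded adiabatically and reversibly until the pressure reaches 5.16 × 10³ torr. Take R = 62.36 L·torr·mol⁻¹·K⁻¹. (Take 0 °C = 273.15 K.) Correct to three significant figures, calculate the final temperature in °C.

From PV = nRT: V₁ = nRT₁/P₁ = 17.47 L.
Adiabatic (γ = 1.67), T V^(γ−1) and P V^γ constant: T₂ = T₁·(P₂/P₁)^((γ−1)/γ) = 481.2 K; V₂ = V₁·(P₁/P₂)^(1/γ) = 24.66 L.

T₂ ≈ 208 °C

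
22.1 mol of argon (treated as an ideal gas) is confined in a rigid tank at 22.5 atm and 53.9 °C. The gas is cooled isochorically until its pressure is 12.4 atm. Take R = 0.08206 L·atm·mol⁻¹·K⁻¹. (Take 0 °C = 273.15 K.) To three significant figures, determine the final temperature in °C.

T₂ ≈ -92.9 °C

Convert: T₁ = 327.0 K.
From PV = nRT: V₁ = nRT₁/P₁ = 26.36 L.
V constant ⇒ P ∝ T: V₂ = V₁; T₂ = T₁·(P₂/P₁) = 180.2 K.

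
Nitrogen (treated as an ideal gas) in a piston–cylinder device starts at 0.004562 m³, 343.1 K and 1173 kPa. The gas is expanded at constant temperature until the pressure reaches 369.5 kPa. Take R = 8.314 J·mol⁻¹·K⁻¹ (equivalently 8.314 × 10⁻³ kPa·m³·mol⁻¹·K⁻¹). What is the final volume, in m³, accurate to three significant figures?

V₂ ≈ 0.0145 m³

Isothermal, so P V is constant: T₂ = T₁; V₂ = V₁·(P₁/P₂) = 0.01448 m³.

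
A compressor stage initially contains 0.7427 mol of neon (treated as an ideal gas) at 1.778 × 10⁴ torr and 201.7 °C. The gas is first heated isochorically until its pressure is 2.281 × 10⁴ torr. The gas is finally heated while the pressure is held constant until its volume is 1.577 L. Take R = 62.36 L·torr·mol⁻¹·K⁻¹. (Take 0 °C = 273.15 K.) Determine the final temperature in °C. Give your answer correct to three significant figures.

T₃ ≈ 504 °C

Convert: T₁ = 474.8 K.
From PV = nRT: V₁ = nRT₁/P₁ = 1.237 L.
Isochoric, so P/T is constant: V₂ = V₁; T₂ = T₁·(P₂/P₁) = 609.2 K.
P constant ⇒ V ∝ T: P₃ = P₂; T₃ = T₂·(V₃/V₂) = 776.7 K.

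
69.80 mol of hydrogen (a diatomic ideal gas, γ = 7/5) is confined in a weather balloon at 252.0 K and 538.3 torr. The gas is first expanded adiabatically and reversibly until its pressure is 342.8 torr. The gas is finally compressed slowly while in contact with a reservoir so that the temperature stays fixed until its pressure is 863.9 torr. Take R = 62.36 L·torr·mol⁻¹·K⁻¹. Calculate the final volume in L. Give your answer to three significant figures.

From PV = nRT: V₁ = nRT₁/P₁ = 2038 L.
Reversible adiabatic, γ = 7/5: T₂ = T₁·(P₂/P₁)^((γ−1)/γ) = 221.5 K; V₂ = V₁·(P₁/P₂)^(1/γ) = 2813 L.
T constant ⇒ Boyle's law P V = const: T₃ = T₂; V₃ = V₂·(P₂/P₃) = 1116 L.

V₃ ≈ 1.12e+03 L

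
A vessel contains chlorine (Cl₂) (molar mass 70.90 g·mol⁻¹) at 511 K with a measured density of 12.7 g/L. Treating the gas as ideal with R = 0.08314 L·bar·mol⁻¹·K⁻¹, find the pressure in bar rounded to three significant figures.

ρ = PM/(RT) ⇒ P = ρRT/M = (12.7 × 0.08314 × 511.0) / 70.90

P ≈ 7.61 bar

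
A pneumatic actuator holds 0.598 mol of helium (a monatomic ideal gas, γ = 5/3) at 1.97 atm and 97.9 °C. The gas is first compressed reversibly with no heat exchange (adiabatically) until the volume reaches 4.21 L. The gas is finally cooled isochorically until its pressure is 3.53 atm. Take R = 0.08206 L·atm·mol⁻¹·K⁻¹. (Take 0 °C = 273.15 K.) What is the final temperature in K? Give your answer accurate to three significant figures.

Convert: T₁ = 371.0 K.
From PV = nRT: V₁ = nRT₁/P₁ = 9.243 L.
Reversible adiabatic, γ = 5/3: T₂ = T₁·(V₁/V₂)^(γ−1) = 626.8 K; P₂ = P₁·(V₁/V₂)^γ = 7.306 atm.
V constant ⇒ P ∝ T: V₃ = V₂; T₃ = T₂·(P₃/P₂) = 302.8 K.

T₃ ≈ 303 K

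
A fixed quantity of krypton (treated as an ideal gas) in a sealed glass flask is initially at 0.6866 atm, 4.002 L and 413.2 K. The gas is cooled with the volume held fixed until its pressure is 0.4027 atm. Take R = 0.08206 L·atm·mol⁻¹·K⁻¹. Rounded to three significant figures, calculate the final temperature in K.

T₂ ≈ 242 K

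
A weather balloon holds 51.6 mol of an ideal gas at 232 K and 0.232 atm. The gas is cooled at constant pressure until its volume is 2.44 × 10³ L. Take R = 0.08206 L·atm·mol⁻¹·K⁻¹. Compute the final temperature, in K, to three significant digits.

From PV = nRT: V₁ = nRT₁/P₁ = 4234 L.
Isobaric, so V/T is constant: P₂ = P₁; T₂ = T₁·(V₂/V₁) = 133.7 K.

T₂ ≈ 134 K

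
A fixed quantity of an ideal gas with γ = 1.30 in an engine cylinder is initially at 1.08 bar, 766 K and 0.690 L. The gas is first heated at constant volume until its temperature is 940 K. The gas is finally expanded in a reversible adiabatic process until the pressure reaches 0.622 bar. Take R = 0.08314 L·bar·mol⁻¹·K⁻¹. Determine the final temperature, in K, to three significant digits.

T₃ ≈ 789 K

V constant ⇒ P ∝ T: V₂ = V₁; P₂ = P₁·(T₂/T₁) = 1.325 bar.
Adiabatic (γ = 1.30), T V^(γ−1) and P V^γ constant: T₃ = T₂·(P₃/P₂)^((γ−1)/γ) = 789.4 K; V₃ = V₂·(P₂/P₃)^(1/γ) = 1.235 L.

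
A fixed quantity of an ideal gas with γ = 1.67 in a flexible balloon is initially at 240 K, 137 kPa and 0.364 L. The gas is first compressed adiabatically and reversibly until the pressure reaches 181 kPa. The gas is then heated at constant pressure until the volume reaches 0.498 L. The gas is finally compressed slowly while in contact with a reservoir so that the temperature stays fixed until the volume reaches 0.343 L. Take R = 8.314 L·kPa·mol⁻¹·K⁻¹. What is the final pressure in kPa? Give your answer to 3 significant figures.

Adiabatic (γ = 1.67), T V^(γ−1) and P V^γ constant: T₂ = T₁·(P₂/P₁)^((γ−1)/γ) = 268.4 K; V₂ = V₁·(P₁/P₂)^(1/γ) = 0.3081 L.
Isobaric, so V/T is constant: P₃ = P₂; T₃ = T₂·(V₃/V₂) = 433.8 K.
T constant ⇒ Boyle's law P V = const: T₄ = T₃; P₄ = P₃·(V₃/V₄) = 262.8 kPa.

P₄ ≈ 263 kPa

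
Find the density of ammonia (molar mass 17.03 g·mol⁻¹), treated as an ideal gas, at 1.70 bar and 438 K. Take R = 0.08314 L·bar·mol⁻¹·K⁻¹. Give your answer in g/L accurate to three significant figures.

ρ ≈ 0.795 g/L

ρ = PM/(RT) = (1.70 × 17.03) / (0.08314 × 438.0)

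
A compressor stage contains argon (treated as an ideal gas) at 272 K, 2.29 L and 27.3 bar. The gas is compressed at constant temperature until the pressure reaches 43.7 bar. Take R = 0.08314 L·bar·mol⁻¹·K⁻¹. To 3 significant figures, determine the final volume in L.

V₂ ≈ 1.43 L

T constant ⇒ Boyle's law P V = const: T₂ = T₁; V₂ = V₁·(P₁/P₂) = 1.431 L.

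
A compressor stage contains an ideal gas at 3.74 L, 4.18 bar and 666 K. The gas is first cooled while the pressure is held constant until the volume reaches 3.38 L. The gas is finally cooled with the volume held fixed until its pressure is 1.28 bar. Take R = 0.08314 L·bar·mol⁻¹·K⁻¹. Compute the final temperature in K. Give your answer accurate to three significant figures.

P constant ⇒ V ∝ T: P₂ = P₁; T₂ = T₁·(V₂/V₁) = 601.9 K.
V constant ⇒ P ∝ T: V₃ = V₂; T₃ = T₂·(P₃/P₂) = 184.3 K.

T₃ ≈ 184 K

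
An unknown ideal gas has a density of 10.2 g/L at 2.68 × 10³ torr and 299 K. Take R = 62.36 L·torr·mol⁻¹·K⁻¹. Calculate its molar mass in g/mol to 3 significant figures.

M ≈ 71.0 g/mol

ρ = PM/(RT) ⇒ M = ρRT/P = (10.2 × 62.36 × 299.0) / 2.68e+03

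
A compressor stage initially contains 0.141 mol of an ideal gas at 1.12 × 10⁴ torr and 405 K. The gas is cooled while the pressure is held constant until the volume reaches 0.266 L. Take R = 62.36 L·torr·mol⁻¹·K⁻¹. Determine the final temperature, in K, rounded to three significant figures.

T₂ ≈ 339 K

From PV = nRT: V₁ = nRT₁/P₁ = 0.3180 L.
P constant ⇒ V ∝ T: P₂ = P₁; T₂ = T₁·(V₂/V₁) = 338.8 K.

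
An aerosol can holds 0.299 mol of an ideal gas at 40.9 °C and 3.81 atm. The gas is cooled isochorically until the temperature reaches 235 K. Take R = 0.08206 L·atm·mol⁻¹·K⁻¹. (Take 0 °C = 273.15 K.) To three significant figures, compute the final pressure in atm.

Convert: T₁ = 314.0 K.
From PV = nRT: V₁ = nRT₁/P₁ = 2.022 L.
Isochoric, so P/T is constant: V₂ = V₁; P₂ = P₁·(T₂/T₁) = 2.851 atm.

P₂ ≈ 2.85 atm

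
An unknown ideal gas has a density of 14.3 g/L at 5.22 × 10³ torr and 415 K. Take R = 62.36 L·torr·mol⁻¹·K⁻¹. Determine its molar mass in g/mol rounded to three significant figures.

ρ = PM/(RT) ⇒ M = ρRT/P = (14.3 × 62.36 × 415.0) / 5.22e+03

M ≈ 70.9 g/mol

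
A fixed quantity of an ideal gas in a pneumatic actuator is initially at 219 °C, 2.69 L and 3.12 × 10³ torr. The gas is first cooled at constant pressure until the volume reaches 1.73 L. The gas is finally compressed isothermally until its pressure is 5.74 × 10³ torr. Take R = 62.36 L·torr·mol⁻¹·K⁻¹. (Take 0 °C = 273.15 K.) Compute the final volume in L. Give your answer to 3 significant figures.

V₃ ≈ 0.940 L

Convert: T₁ = 492.1 K.
Isobaric, so V/T is constant: P₂ = P₁; T₂ = T₁·(V₂/V₁) = 316.5 K.
T constant ⇒ Boyle's law P V = const: T₃ = T₂; V₃ = V₂·(P₂/P₃) = 0.9403 L.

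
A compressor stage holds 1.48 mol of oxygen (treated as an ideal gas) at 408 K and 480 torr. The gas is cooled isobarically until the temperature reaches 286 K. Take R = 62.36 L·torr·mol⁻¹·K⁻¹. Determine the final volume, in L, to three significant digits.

From PV = nRT: V₁ = nRT₁/P₁ = 78.45 L.
P constant ⇒ V ∝ T: P₂ = P₁; V₂ = V₁·(T₂/T₁) = 54.99 L.

V₂ ≈ 55.0 L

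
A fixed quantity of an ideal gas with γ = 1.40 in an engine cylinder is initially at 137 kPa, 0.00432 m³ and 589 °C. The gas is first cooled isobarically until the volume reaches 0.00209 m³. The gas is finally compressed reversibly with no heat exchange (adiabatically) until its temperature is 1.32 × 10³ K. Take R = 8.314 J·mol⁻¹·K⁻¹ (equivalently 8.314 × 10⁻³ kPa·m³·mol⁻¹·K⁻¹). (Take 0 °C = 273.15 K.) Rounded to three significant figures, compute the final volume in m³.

Convert: T₁ = 862.1 K.
Isobaric, so V/T is constant: P₂ = P₁; T₂ = T₁·(V₂/V₁) = 417.1 K.
Reversible adiabatic, γ = 1.40: P₃ = P₂·(T₃/T₂)^(γ/(γ−1)) = 7725 kPa; V₃ = V₂·(T₂/T₃)^(1/(γ−1)) = 0.0001173 m³.

V₃ ≈ 0.000117 m³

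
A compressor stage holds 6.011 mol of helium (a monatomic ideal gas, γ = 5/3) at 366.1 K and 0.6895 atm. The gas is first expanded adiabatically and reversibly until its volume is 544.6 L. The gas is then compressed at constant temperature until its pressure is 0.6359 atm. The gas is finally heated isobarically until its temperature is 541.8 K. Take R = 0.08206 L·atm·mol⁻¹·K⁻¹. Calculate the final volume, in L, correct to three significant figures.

V₄ ≈ 420 L

From PV = nRT: V₁ = nRT₁/P₁ = 261.9 L.
Reversible adiabatic, γ = 5/3: T₂ = T₁·(V₁/V₂)^(γ−1) = 224.7 K; P₂ = P₁·(V₁/V₂)^γ = 0.2035 atm.
Isothermal, so P V is constant: T₃ = T₂; V₃ = V₂·(P₂/P₃) = 174.3 L.
Isobaric, so V/T is constant: P₄ = P₃; V₄ = V₃·(T₄/T₃) = 420.3 L.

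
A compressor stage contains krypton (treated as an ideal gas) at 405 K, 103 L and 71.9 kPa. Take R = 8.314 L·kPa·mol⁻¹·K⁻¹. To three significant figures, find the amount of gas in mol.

n ≈ 2.20 mol

PV = nRT ⇒ n = PV/(RT) = (71.9 × 103) / (8.314 × 405)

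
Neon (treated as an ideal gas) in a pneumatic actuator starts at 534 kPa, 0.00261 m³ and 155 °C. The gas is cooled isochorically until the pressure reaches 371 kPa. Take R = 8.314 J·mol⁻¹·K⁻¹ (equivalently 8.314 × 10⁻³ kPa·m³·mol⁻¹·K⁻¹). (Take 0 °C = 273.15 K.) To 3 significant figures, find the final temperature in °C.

Convert: T₁ = 428.1 K.
V constant ⇒ P ∝ T: V₂ = V₁; T₂ = T₁·(P₂/P₁) = 297.5 K.

T₂ ≈ 24.3 °C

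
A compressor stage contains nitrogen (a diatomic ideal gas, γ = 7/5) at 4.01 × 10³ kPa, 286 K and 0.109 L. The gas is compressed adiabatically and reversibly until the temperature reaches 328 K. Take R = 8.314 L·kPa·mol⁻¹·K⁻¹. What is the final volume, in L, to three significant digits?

V₂ ≈ 0.0774 L

Adiabatic (γ = 7/5), T V^(γ−1) and P V^γ constant: P₂ = P₁·(T₂/T₁)^(γ/(γ−1)) = 6478 kPa; V₂ = V₁·(T₁/T₂)^(1/(γ−1)) = 0.07739 L.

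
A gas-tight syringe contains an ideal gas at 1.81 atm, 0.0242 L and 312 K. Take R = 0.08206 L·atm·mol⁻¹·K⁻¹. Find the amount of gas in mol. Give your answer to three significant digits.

PV = nRT ⇒ n = PV/(RT) = (1.81 × 0.0242) / (0.08206 × 312)

n ≈ 0.00171 mol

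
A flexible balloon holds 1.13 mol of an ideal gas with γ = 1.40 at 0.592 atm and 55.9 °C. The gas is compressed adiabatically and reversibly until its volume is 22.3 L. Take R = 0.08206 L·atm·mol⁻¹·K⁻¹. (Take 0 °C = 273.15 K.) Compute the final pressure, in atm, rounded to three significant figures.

Convert: T₁ = 329.0 K.
From PV = nRT: V₁ = nRT₁/P₁ = 51.54 L.
Adiabatic (γ = 1.40), T V^(γ−1) and P V^γ constant: T₂ = T₁·(V₁/V₂)^(γ−1) = 460.0 K; P₂ = P₁·(V₁/V₂)^γ = 1.913 atm.

P₂ ≈ 1.91 atm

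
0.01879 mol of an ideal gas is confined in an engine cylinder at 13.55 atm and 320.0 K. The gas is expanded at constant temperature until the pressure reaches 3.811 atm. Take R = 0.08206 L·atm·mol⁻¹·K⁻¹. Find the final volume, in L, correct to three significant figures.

From PV = nRT: V₁ = nRT₁/P₁ = 0.03641 L.
Isothermal, so P V is constant: T₂ = T₁; V₂ = V₁·(P₁/P₂) = 0.1295 L.

V₂ ≈ 0.129 L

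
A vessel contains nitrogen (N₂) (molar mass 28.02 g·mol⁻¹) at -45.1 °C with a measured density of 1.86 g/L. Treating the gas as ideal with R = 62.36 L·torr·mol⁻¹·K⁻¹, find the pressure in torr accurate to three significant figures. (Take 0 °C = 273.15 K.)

P ≈ 944 torr

ρ = PM/(RT) ⇒ P = ρRT/M = (1.86 × 62.36 × 228.0) / 28.02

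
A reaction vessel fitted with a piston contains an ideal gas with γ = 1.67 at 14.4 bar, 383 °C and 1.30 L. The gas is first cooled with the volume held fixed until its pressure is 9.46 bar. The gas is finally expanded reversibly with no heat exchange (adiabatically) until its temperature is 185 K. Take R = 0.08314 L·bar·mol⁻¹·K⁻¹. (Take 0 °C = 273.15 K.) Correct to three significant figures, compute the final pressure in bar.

Convert: T₁ = 656.1 K.
Isochoric, so P/T is constant: V₂ = V₁; T₂ = T₁·(P₂/P₁) = 431.1 K.
Adiabatic (γ = 1.67), T V^(γ−1) and P V^γ constant: P₃ = P₂·(T₃/T₂)^(γ/(γ−1)) = 1.149 bar; V₃ = V₂·(T₂/T₃)^(1/(γ−1)) = 4.595 L.

P₃ ≈ 1.15 bar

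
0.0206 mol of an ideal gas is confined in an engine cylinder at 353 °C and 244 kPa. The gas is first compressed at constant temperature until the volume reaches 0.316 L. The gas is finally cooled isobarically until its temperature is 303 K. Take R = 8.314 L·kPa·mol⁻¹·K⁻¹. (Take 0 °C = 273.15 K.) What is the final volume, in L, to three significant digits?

V₃ ≈ 0.153 L

Convert: T₁ = 626.1 K.
From PV = nRT: V₁ = nRT₁/P₁ = 0.4395 L.
Isothermal, so P V is constant: T₂ = T₁; P₂ = P₁·(V₁/V₂) = 339.4 kPa.
Isobaric, so V/T is constant: P₃ = P₂; V₃ = V₂·(T₃/T₂) = 0.1529 L.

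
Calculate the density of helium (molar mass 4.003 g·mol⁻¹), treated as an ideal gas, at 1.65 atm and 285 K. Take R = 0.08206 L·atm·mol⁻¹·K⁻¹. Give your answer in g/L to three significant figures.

ρ = PM/(RT) = (1.65 × 4.003) / (0.08206 × 285.0)

ρ ≈ 0.282 g/L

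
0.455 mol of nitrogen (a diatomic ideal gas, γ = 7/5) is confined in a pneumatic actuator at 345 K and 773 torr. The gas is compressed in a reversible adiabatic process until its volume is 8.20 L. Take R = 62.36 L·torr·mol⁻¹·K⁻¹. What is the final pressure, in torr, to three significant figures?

P₂ ≈ 1.42e+03 torr

From PV = nRT: V₁ = nRT₁/P₁ = 12.66 L.
Adiabatic (γ = 7/5), T V^(γ−1) and P V^γ constant: T₂ = T₁·(V₁/V₂)^(γ−1) = 410.5 K; P₂ = P₁·(V₁/V₂)^γ = 1420 torr.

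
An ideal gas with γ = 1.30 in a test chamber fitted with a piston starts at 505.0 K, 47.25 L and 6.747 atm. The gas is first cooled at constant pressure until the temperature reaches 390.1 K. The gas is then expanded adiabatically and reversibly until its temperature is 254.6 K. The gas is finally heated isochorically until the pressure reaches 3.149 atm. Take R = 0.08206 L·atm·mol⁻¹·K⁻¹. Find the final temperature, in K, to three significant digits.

T₄ ≈ 755 K

P constant ⇒ V ∝ T: P₂ = P₁; V₂ = V₁·(T₂/T₁) = 36.50 L.
Reversible adiabatic, γ = 1.30: P₃ = P₂·(T₃/T₂)^(γ/(γ−1)) = 1.062 atm; V₃ = V₂·(T₂/T₃)^(1/(γ−1)) = 151.4 L.
Isochoric, so P/T is constant: V₄ = V₃; T₄ = T₃·(P₄/P₃) = 755.0 K.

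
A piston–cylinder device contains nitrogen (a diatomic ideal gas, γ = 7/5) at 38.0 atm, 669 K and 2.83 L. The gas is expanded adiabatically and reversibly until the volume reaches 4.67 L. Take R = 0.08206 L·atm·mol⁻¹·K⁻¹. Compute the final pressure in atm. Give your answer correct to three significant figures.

Reversible adiabatic, γ = 7/5: T₂ = T₁·(V₁/V₂)^(γ−1) = 547.5 K; P₂ = P₁·(V₁/V₂)^γ = 18.85 atm.

P₂ ≈ 18.8 atm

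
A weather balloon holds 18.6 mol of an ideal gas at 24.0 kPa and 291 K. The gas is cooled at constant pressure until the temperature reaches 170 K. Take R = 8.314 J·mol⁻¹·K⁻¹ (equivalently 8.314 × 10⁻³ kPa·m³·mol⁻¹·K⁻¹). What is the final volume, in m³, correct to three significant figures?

V₂ ≈ 1.10 m³

From PV = nRT: V₁ = nRT₁/P₁ = 1.875 m³.
Isobaric, so V/T is constant: P₂ = P₁; V₂ = V₁·(T₂/T₁) = 1.095 m³.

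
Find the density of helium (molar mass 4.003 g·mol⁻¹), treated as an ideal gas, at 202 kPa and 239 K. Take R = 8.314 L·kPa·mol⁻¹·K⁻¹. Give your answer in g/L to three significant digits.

ρ ≈ 0.407 g/L

ρ = PM/(RT) = (202 × 4.003) / (8.314 × 239.0)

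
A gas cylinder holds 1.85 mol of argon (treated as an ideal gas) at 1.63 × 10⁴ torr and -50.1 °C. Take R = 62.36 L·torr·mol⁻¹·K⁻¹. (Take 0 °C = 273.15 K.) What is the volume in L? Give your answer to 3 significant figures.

Convert: T = 223.05 K.
PV = nRT ⇒ V = nRT/P = (1.85 × 62.36 × 223.05) / 1.63e+04

V ≈ 1.58 L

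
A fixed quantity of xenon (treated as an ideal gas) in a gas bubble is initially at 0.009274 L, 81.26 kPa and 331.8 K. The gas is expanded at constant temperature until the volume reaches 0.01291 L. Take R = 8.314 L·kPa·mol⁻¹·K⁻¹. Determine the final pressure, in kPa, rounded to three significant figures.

P₂ ≈ 58.4 kPa

T constant ⇒ Boyle's law P V = const: T₂ = T₁; P₂ = P₁·(V₁/V₂) = 58.37 kPa.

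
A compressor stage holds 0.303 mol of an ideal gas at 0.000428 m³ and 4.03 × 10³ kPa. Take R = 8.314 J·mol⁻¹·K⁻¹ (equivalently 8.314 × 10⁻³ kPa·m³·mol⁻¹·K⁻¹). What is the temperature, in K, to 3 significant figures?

T ≈ 685 K

PV = nRT ⇒ T = PV/(nR) = (4.03e+03 × 0.000428) / (0.303 × 8.314 × 10⁻³)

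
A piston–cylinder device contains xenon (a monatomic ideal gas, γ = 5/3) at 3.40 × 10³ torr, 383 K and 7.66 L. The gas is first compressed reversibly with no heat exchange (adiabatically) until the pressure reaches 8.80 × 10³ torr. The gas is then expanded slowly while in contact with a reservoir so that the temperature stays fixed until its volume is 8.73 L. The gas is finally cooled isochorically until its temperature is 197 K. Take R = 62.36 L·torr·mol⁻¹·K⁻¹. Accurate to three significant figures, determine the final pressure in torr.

P₄ ≈ 1.53e+03 torr

Adiabatic (γ = 5/3), T V^(γ−1) and P V^γ constant: T₂ = T₁·(P₂/P₁)^((γ−1)/γ) = 560.3 K; V₂ = V₁·(P₁/P₂)^(1/γ) = 4.329 L.
T constant ⇒ Boyle's law P V = const: T₃ = T₂; P₃ = P₂·(V₂/V₃) = 4364 torr.
Isochoric, so P/T is constant: V₄ = V₃; P₄ = P₃·(T₄/T₃) = 1534 torr.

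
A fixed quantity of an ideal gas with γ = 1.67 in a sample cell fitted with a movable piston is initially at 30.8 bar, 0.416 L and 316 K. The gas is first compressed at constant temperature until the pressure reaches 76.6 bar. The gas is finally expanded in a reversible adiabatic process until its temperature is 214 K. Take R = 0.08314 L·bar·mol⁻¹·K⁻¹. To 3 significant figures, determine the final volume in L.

V₃ ≈ 0.299 L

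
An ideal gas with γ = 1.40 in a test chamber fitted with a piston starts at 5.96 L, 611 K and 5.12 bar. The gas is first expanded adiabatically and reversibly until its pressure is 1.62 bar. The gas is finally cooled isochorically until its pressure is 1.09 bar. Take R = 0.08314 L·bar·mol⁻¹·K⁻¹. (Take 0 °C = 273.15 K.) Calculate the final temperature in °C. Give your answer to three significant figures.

Adiabatic (γ = 1.40), T V^(γ−1) and P V^γ constant: T₂ = T₁·(P₂/P₁)^((γ−1)/γ) = 439.8 K; V₂ = V₁·(P₁/P₂)^(1/γ) = 13.56 L.
Isochoric, so P/T is constant: V₃ = V₂; T₃ = T₂·(P₃/P₂) = 295.9 K.

T₃ ≈ 22.8 °C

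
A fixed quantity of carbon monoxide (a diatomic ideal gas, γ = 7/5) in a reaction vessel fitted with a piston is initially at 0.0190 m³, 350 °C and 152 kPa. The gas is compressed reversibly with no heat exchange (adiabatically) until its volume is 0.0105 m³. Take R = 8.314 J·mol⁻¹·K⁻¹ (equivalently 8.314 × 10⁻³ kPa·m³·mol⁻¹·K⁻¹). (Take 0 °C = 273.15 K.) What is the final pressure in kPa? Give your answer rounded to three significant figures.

P₂ ≈ 349 kPa

Convert: T₁ = 623.1 K.
Reversible adiabatic, γ = 7/5: T₂ = T₁·(V₁/V₂)^(γ−1) = 790.0 K; P₂ = P₁·(V₁/V₂)^γ = 348.7 kPa.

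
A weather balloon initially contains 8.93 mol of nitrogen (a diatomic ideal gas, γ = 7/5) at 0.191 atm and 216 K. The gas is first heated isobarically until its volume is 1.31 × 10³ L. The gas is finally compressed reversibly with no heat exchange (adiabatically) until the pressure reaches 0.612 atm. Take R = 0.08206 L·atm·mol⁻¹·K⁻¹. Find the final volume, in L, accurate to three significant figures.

From PV = nRT: V₁ = nRT₁/P₁ = 828.7 L.
Isobaric, so V/T is constant: P₂ = P₁; T₂ = T₁·(V₂/V₁) = 341.4 K.
Reversible adiabatic, γ = 7/5: T₃ = T₂·(P₃/P₂)^((γ−1)/γ) = 476.2 K; V₃ = V₂·(P₂/P₃)^(1/γ) = 570.2 L.

V₃ ≈ 570 L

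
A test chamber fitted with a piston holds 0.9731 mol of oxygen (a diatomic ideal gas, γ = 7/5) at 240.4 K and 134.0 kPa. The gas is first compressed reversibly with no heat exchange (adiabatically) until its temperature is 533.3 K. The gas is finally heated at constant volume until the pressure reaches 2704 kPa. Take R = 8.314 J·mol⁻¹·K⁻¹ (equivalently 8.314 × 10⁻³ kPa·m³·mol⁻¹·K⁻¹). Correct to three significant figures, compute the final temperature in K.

From PV = nRT: V₁ = nRT₁/P₁ = 0.01451 m³.
Adiabatic (γ = 7/5), T V^(γ−1) and P V^γ constant: P₂ = P₁·(T₂/T₁)^(γ/(γ−1)) = 2179 kPa; V₂ = V₁·(T₁/T₂)^(1/(γ−1)) = 0.001980 m³.
Isochoric, so P/T is constant: V₃ = V₂; T₃ = T₂·(P₃/P₂) = 661.8 K.

T₃ ≈ 662 K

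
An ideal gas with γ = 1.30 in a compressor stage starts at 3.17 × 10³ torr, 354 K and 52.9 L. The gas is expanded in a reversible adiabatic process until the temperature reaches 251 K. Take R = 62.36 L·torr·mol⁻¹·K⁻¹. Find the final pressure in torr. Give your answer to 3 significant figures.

Reversible adiabatic, γ = 1.30: P₂ = P₁·(T₂/T₁)^(γ/(γ−1)) = 714.4 torr; V₂ = V₁·(T₁/T₂)^(1/(γ−1)) = 166.4 L.

P₂ ≈ 714 torr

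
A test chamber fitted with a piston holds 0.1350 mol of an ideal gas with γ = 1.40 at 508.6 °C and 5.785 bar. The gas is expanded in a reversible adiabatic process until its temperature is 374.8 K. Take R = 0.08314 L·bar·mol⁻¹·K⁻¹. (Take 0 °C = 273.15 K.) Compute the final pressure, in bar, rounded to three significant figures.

Convert: T₁ = 781.8 K.
From PV = nRT: V₁ = nRT₁/P₁ = 1.517 L.
Adiabatic (γ = 1.40), T V^(γ−1) and P V^γ constant: P₂ = P₁·(T₂/T₁)^(γ/(γ−1)) = 0.4414 bar; V₂ = V₁·(T₁/T₂)^(1/(γ−1)) = 9.530 L.

P₂ ≈ 0.441 bar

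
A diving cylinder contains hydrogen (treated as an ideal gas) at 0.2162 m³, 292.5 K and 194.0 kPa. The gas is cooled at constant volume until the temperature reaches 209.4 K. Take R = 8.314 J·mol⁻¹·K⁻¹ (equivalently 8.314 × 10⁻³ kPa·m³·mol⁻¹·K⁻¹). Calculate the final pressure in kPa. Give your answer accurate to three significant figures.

P₂ ≈ 139 kPa

V constant ⇒ P ∝ T: V₂ = V₁; P₂ = P₁·(T₂/T₁) = 138.9 kPa.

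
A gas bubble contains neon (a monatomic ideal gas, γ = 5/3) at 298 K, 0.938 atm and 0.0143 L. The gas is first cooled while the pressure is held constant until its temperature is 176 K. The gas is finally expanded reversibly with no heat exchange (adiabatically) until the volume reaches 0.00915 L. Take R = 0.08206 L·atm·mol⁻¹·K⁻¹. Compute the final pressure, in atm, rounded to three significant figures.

P₃ ≈ 0.821 atm

P constant ⇒ V ∝ T: P₂ = P₁; V₂ = V₁·(T₂/T₁) = 0.008446 L.
Reversible adiabatic, γ = 5/3: T₃ = T₂·(V₂/V₃)^(γ−1) = 166.8 K; P₃ = P₂·(V₂/V₃)^γ = 0.8208 atm.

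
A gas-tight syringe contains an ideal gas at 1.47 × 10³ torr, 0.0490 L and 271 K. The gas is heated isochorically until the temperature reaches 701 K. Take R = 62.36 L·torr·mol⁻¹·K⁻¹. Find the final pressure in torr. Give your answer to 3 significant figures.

Isochoric, so P/T is constant: V₂ = V₁; P₂ = P₁·(T₂/T₁) = 3802 torr.

P₂ ≈ 3.80e+03 torr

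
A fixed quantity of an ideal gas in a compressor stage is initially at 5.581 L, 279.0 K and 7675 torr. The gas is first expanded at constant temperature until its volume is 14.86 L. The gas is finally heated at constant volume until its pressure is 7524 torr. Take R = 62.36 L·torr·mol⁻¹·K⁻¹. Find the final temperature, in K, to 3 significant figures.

T₃ ≈ 728 K

T constant ⇒ Boyle's law P V = const: T₂ = T₁; P₂ = P₁·(V₁/V₂) = 2883 torr.
Isochoric, so P/T is constant: V₃ = V₂; T₃ = T₂·(P₃/P₂) = 728.3 K.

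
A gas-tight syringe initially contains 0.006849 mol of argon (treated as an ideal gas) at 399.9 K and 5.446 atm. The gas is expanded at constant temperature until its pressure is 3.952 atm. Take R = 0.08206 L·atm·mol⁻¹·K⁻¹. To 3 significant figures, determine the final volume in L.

From PV = nRT: V₁ = nRT₁/P₁ = 0.04127 L.
Isothermal, so P V is constant: T₂ = T₁; V₂ = V₁·(P₁/P₂) = 0.05687 L.

V₂ ≈ 0.0569 L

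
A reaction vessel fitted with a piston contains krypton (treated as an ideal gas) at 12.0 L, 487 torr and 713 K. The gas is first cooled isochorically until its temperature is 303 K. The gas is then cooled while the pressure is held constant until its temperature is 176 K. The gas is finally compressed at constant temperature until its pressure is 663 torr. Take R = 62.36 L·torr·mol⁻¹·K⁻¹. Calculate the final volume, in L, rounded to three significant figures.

Isochoric, so P/T is constant: V₂ = V₁; P₂ = P₁·(T₂/T₁) = 207.0 torr.
Isobaric, so V/T is constant: P₃ = P₂; V₃ = V₂·(T₃/T₂) = 6.970 L.
T constant ⇒ Boyle's law P V = const: T₄ = T₃; V₄ = V₃·(P₃/P₄) = 2.176 L.

V₄ ≈ 2.18 L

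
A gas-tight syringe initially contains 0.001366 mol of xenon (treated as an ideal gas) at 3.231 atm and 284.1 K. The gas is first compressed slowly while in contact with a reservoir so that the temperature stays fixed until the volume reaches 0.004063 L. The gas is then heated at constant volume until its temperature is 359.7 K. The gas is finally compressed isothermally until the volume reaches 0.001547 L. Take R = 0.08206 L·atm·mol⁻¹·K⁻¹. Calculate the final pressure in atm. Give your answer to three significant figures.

P₄ ≈ 26.1 atm

From PV = nRT: V₁ = nRT₁/P₁ = 0.009856 L.
T constant ⇒ Boyle's law P V = const: T₂ = T₁; P₂ = P₁·(V₁/V₂) = 7.838 atm.
V constant ⇒ P ∝ T: V₃ = V₂; P₃ = P₂·(T₃/T₂) = 9.924 atm.
Isothermal, so P V is constant: T₄ = T₃; P₄ = P₃·(V₃/V₄) = 26.06 atm.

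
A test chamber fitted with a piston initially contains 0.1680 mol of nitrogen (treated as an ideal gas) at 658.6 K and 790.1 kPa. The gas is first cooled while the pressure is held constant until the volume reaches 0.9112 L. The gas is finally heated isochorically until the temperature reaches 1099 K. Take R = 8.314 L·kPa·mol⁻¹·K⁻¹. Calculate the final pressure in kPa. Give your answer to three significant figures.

From PV = nRT: V₁ = nRT₁/P₁ = 1.164 L.
Isobaric, so V/T is constant: P₂ = P₁; T₂ = T₁·(V₂/V₁) = 515.4 K.
Isochoric, so P/T is constant: V₃ = V₂; P₃ = P₂·(T₃/T₂) = 1685 kPa.

P₃ ≈ 1.68e+03 kPa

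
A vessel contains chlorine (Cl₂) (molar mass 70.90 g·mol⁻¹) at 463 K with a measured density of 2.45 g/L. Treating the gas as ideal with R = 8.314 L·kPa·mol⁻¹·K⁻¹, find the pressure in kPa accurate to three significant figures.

ρ = PM/(RT) ⇒ P = ρRT/M = (2.45 × 8.314 × 463.0) / 70.90

P ≈ 133 kPa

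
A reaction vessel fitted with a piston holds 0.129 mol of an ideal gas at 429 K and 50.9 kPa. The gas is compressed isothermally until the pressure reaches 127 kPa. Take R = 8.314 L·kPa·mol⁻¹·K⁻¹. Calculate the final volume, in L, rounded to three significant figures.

V₂ ≈ 3.62 L

From PV = nRT: V₁ = nRT₁/P₁ = 9.039 L.
T constant ⇒ Boyle's law P V = const: T₂ = T₁; V₂ = V₁·(P₁/P₂) = 3.623 L.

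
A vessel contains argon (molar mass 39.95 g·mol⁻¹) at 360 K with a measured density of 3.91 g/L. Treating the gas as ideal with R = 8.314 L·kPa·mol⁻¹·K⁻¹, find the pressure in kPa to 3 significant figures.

P ≈ 293 kPa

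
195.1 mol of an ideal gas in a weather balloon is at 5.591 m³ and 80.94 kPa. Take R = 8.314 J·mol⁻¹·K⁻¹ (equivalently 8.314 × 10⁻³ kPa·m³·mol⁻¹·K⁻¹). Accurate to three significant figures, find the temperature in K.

T ≈ 279 K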